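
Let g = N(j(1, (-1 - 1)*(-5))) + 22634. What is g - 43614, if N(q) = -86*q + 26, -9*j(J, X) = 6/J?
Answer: -62690/3 ≈ -20897.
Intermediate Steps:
j(J, X) = -2/(3*J)
N(q) = 26 - 86*q
g = 68152/3 (g = (26 - (-172)/(3*1)) + 22634 = (26 - (-172)/3) + 22634 = (26 - 86*(-⅔)) + 22634 = (26 + 172/3) + 22634 = 250/3 + 22634 = 68152/3 ≈ 22717.)
g - 43614 = 68152/3 - 43614 = -62690/3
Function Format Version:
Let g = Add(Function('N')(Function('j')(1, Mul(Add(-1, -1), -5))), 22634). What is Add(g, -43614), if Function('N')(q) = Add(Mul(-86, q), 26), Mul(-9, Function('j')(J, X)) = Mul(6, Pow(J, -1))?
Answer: Rational(-62690, 3) ≈ -20897.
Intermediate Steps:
Function('j')(J, X) = Mul(Rational(-2, 3), Pow(J, -1)) (Function('j')(J, X) = Mul(Rational(-1, 9), Mul(6, Pow(J, -1))) = Mul(Rational(-2, 3), Pow(J, -1)))
Function('N')(q) = Add(26, Mul(-86, q))
g = Rational(68152, 3) (g = Add(Add(26, Mul(-86, Mul(Rational(-2, 3), Pow(1, -1)))), 22634) = Add(Add(26, Mul(-86, Mul(Rational(-2, 3), 1))), 22634) = Add(Add(26, Mul(-86, Rational(-2, 3))), 22634) = Add(Add(26, Rational(172, 3)), 22634) = Add(Rational(250, 3), 22634) = Rational(68152, 3) ≈ 22717.)
Add(g, -43614) = Add(Rational(68152, 3), -43614) = Rational(-62690, 3)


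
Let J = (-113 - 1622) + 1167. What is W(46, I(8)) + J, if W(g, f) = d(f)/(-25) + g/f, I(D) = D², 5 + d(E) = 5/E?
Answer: -181467/320 ≈ -567.08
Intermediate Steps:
d(E) = -5 + 5/E
J = -568 (J = -1735 + 1167 = -568)
W(g, f) = ⅕ - 1/(5*f) + g/f (W(g, f) = (-5 + 5/f)/(-25) + g/f = (-5 + 5/f)*(-1/25) + g/f = (⅕ - 1/(5*f)) + g/f = ⅕ - 1/(5*f) + g/f)
W(46, I(8)) + J = (-1 + 8² + 5*46)/(5*(8²)) - 568 = (⅕)*(-1 + 64 + 230)/64 - 568 = (⅕)*(1/64)*293 - 568 = 293/320 - 568 = -181467/320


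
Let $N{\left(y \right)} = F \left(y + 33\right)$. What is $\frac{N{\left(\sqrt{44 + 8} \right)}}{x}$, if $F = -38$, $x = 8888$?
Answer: $- \frac{57}{404} - \frac{19 \sqrt{13}}{2222} \approx -0.17192$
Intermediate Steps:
$N{\left(y \right)} = -1254 - 38 y$ ($N{\left(y \right)} = - 38 \left(y + 33\right) = - 38 \left(33 + y\right) = -1254 - 38 y$)
$\frac{N{\left(\sqrt{44 + 8} \right)}}{x} = \frac{-1254 - 38 \sqrt{44 + 8}}{8888} = \left(-1254 - 38 \sqrt{52}\right) \frac{1}{8888} = \left(-1254 - 38 \cdot 2 \sqrt{13}\right) \frac{1}{8888} = \left(-1254 - 76 \sqrt{13}\right) \frac{1}{8888} = - \frac{57}{404} - \frac{19 \sqrt{13}}{2222}$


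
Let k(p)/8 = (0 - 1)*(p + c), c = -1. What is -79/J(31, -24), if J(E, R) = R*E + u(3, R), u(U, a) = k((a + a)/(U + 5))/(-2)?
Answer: 79/772 ≈ 0.10233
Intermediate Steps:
k(p) = 8 - 8*p (k(p) = 8*((0 - 1)*(p - 1)) = 8*(-(-1 + p)) = 8*(1 - p) = 8 - 8*p)
u(U, a) = -4 + 8*a/(5 + U) (u(U, a) = (8 - 8*(a + a)/(U + 5))/(-2) = (8 - 8*2*a/(5 + U))*(-½) = (8 - 16*a/(5 + U))*(-½) = -4 + 8*a/(5 + U))
J(E, R) = -4 + R + E*R (J(E, R) = R*E + 4*(-5 - 1*3 + 2*R)/(5 + 3) = E*R + 4*(-5 - 3 + 2*R)/8 = E*R + 4*(⅛)*(-8 + 2*R) = E*R + (-4 + R) = -4 + R + E*R)
-79/J(31, -24) = -79/(-4 - 24 + 31*(-24)) = -79/(-4 - 24 - 744) = -79/(-772) = -79*(-1/772) = 79/772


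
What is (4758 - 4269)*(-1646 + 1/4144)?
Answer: -3335480247/4144 ≈ -8.0489e+5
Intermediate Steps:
(4758 - 4269)*(-1646 + 1/4144) = 489*(-1646 + 1/4144) = 489*(-6821023/4144) = -3335480247/4144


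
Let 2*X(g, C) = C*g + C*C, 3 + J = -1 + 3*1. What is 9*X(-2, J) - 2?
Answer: 23/2 ≈ 11.500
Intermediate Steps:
J = -1 (J = -3 + (-1 + 3*1) = -3 + (-1 + 3) = -3 + 2 = -1)
X(g, C) = C²/2 + C*g/2 (X(g, C) = (C*g + C*C)/2 = (C*g + C²)/2 = (C² + C*g)/2 = C²/2 + C*g/2)
9*X(-2, J) - 2 = 9*((½)*(-1)*(-1 - 2)) - 2 = 9*((½)*(-1)*(-3)) - 2 = 9*(3/2) - 2 = 27/2 - 2 = 23/2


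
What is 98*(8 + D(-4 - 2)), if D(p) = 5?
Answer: 1274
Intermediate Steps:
98*(8 + D(-4 - 2)) = 98*(8 + 5) = 98*13 = 1274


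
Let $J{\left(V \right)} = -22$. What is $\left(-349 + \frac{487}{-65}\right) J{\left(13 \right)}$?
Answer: $\frac{509784}{65} \approx 7842.8$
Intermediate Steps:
$\left(-349 + \frac{487}{-65}\right) J{\left(13 \right)} = \left(-349 + \frac{487}{-65}\right) \left(-22\right) = \left(-349 + 487 \left(- \frac{1}{65}\right)\right) \left(-22\right) = \left(-349 - \frac{487}{65}\right) \left(-22\right) = \left(- \frac{23172}{65}\right) \left(-22\right) = \frac{509784}{65}$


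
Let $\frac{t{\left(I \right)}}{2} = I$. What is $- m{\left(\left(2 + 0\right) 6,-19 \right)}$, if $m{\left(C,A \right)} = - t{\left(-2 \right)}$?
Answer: $-4$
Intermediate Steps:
$t{\left(I \right)} = 2 I$
$m{\left(C,A \right)} = 4$ ($m{\left(C,A \right)} = - 2 \left(-2\right) = \left(-1\right) \left(-4\right) = 4$)
$- m{\left(\left(2 + 0\right) 6,-19 \right)} = \left(-1\right) 4 = -4$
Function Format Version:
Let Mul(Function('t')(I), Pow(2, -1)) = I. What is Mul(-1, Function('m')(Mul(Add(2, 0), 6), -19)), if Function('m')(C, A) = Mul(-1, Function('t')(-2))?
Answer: -4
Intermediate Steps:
Function('t')(I) = Mul(2, I)
Function('m')(C, A) = 4 (Function('m')(C, A) = Mul(-1, Mul(2, -2)) = Mul(-1, -4) = 4)
Mul(-1, Function('m')(Mul(Add(2, 0), 6), -19)) = Mul(-1, 4) = -4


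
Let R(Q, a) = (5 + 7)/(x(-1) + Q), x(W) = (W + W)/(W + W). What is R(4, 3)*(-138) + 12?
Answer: -1596/5 ≈ -319.20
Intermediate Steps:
x(W) = 1 (x(W) = (2*W)/((2*W)) = (2*W)*(1/(2*W)) = 1)
R(Q, a) = 12/(1 + Q) (R(Q, a) = (5 + 7)/(1 + Q) = 12/(1 + Q))
R(4, 3)*(-138) + 12 = (12/(1 + 4))*(-138) + 12 = (12/5)*(-138) + 12 = -1656/5 + 12 = -1596/5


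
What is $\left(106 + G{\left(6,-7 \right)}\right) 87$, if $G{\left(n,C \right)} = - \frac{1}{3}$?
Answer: $9193$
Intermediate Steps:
$G{\left(n,C \right)} = - \frac{1}{3}$ ($G{\left(n,C \right)} = \left(-1\right) \frac{1}{3} = - \frac{1}{3}$)
$\left(106 + G{\left(6,-7 \right)}\right) 87 = \left(106 - \frac{1}{3}\right) 87 = \frac{317}{3} \cdot 87 = 9193$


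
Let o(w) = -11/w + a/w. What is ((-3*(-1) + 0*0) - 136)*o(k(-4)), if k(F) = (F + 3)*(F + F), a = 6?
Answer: 665/8 ≈ 83.125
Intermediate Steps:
k(F) = 2*F*(3 + F) (k(F) = (3 + F)*(2*F) = 2*F*(3 + F))
o(w) = -5/w (o(w) = -11/w + 6/w = -5/w)
((-3*(-1) + 0*0) - 136)*o(k(-4)) = ((-3*(-1) + 0*0) - 136)*(-5*(-1/(8*(3 - 4)))) = ((3 + 0) - 136)*(-5/(2*(-4)*(-1))) = (3 - 136)*(-5/8) = -(-665)/8 = -133*(-5/8) = 665/8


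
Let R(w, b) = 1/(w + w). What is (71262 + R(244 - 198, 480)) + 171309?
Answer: 22316533/92 ≈ 2.4257e+5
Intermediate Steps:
R(w, b) = 1/(2*w)
(71262 + R(244 - 198, 480)) + 171309 = (71262 + 1/(2*(244 - 198))) + 171309 = (71262 + (1/2)/46) + 171309 = (71262 + (1/2)*(1/46)) + 171309 = (71262 + 1/92) + 171309 = 6556105/92 + 171309 = 22316533/92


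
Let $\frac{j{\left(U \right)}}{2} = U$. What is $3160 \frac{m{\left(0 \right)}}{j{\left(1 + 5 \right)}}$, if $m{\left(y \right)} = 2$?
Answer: $\frac{1580}{3} \approx 526.67$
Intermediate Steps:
$j{\left(U \right)} = 2 U$
$3160 \frac{m{\left(0 \right)}}{j{\left(1 + 5 \right)}} = 3160 \frac{2}{2 \left(1 + 5\right)} = 3160 \frac{2}{2 \cdot 6} = 3160 \cdot \frac{2}{12} = 3160 \cdot 2 \cdot \frac{1}{12} = 3160 \cdot \frac{1}{6} = \frac{1580}{3}$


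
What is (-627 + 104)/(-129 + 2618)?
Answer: -523/2489 ≈ -0.21012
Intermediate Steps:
(-627 + 104)/(-129 + 2618) = -523/2489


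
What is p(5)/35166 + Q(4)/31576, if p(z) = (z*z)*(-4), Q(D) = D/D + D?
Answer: -1490885/555200808 ≈ -0.0026853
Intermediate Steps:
Q(D) = 1 + D
p(z) = -4*z² (p(z) = z²*(-4) = -4*z²)
p(5)/35166 + Q(4)/31576 = -4*5²/35166 + (1 + 4)/31576 = -4*25*(1/35166) + 5*(1/31576) = -100*1/35166 + 5/31576 = -50/17583 + 5/31576 = -1490885/555200808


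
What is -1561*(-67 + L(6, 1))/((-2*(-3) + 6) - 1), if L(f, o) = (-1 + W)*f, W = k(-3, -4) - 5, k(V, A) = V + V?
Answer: 216979/11 ≈ 19725.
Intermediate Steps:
k(V, A) = 2*V
W = -11 (W = 2*(-3) - 5 = -6 - 5 = -11)
L(f, o) = -12*f (L(f, o) = (-1 - 11)*f = -12*f)
-1561*(-67 + L(6, 1))/((-2*(-3) + 6) - 1) = -1561*(-67 - 12*6)/((-2*(-3) + 6) - 1) = -1561*(-67 - 72)/((6 + 6) - 1) = -(-216979)/(12 - 1) = -(-216979)/11 = -1561*(-139/11) = 216979/11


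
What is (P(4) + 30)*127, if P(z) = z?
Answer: 4318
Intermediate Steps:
(P(4) + 30)*127 = (4 + 30)*127 = 34*127 = 4318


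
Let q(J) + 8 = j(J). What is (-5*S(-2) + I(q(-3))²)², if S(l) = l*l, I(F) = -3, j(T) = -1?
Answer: 121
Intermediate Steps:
q(J) = -9 (q(J) = -8 - 1 = -9)
S(l) = l²
(-5*S(-2) + I(q(-3))²)² = (-5*(-2)² + (-3)²)² = (-5*4 + 9)² = (-20 + 9)² = (-11)² = 121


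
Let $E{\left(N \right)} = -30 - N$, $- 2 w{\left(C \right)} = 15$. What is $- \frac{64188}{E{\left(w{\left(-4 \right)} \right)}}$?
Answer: $\frac{14264}{5} \approx 2852.8$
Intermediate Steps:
$w{\left(C \right)} = - \frac{15}{2}$ ($w{\left(C \right)} = \left(- \frac{1}{2}\right) 15 = - \frac{15}{2}$)
$- \frac{64188}{E{\left(w{\left(-4 \right)} \right)}} = - \frac{64188}{-30 - - \frac{15}{2}} = - \frac{64188}{-30 + \frac{15}{2}} = - \frac{64188}{- \frac{45}{2}} = \left(-64188\right) \left(- \frac{2}{45}\right) = \frac{14264}{5}$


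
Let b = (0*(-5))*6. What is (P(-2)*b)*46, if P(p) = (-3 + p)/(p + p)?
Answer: 0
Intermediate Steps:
P(p) = (-3 + p)/(2*p) (P(p) = (-3 + p)/((2*p)) = (-3 + p)*(1/(2*p)) = (-3 + p)/(2*p))
b = 0 (b = 0*6 = 0)
(P(-2)*b)*46 = (((1/2)*(-3 - 2)/(-2))*0)*46 = (((1/2)*(-1/2)*(-5))*0)*46 = ((5/4)*0)*46 = 0*46 = 0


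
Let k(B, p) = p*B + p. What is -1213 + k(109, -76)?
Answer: -9573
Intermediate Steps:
k(B, p) = p + B*p (k(B, p) = B*p + p = p + B*p)
-1213 + k(109, -76) = -1213 - 76*(1 + 109) = -1213 - 76*110 = -1213 - 8360 = -9573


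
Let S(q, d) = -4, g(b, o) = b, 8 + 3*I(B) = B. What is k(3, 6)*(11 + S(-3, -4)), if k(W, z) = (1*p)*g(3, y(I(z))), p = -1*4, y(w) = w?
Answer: -84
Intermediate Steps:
I(B) = -8/3 + B/3
p = -4
k(W, z) = -12 (k(W, z) = (1*(-4))*3 = -4*3 = -12)
k(3, 6)*(11 + S(-3, -4)) = -12*(11 - 4) = -12*7 = -84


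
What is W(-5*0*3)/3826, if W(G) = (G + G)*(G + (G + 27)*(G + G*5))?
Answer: 0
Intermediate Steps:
W(G) = 2*G*(G + 6*G*(27 + G)) (W(G) = (2*G)*(G + (27 + G)*(G + 5*G)) = (2*G)*(G + (27 + G)*(6*G)) = (2*G)*(G + 6*G*(27 + G)) = 2*G*(G + 6*G*(27 + G)))
W(-5*0*3)/3826 = ((-5*0*3)²*(326 + 12*(-5*0*3)))/3826 = ((0*3)²*(326 + 12*(0*3)))*(1/3826) = (0²*(326 + 12*0))*(1/3826) = (0*(326 + 0))*(1/3826) = (0*326)*(1/3826) = 0*(1/3826) = 0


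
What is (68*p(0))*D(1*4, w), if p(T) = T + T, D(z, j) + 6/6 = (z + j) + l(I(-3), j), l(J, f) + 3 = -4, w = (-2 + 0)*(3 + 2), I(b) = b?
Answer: 0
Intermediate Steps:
w = -10 (w = -2*5 = -10)
l(J, f) = -7 (l(J, f) = -3 - 4 = -7)
D(z, j) = -8 + j + z (D(z, j) = -1 + ((z + j) - 7) = -1 + ((j + z) - 7) = -1 + (-7 + j + z) = -8 + j + z)
p(T) = 2*T
(68*p(0))*D(1*4, w) = (68*(2*0))*(-8 - 10 + 1*4) = (68*0)*(-8 - 10 + 4) = 0*(-14) = 0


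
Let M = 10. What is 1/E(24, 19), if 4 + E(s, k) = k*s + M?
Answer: 1/462 ≈ 0.0021645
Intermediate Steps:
E(s, k) = 6 + k*s (E(s, k) = -4 + (k*s + 10) = -4 + (10 + k*s) = 6 + k*s)
1/E(24, 19) = 1/(6 + 19*24) = 1/(6 + 456) = 1/462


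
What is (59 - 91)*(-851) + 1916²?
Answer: 3698288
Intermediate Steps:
(59 - 91)*(-851) + 1916² = -32*(-851) + 3671056 = 27232 + 3671056 = 3698288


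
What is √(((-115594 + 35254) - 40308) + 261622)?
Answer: √140974 ≈ 375.46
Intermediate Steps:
√(((-115594 + 35254) - 40308) + 261622) = √((-80340 - 40308) + 261622) = √(-120648 + 261622) = √140974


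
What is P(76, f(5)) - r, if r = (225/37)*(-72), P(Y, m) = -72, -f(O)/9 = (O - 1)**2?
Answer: 13536/37 ≈ 365.84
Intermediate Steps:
f(O) = -9*(-1 + O)**2 (f(O) = -9*(O - 1)**2 = -9*(-1 + O)**2)
r = -16200/37 (r = (225*(1/37))*(-72) = (225/37)*(-72) = -16200/37 ≈ -437.84)
P(76, f(5)) - r = -72 - 1*(-16200/37) = -72 + 16200/37 = 13536/37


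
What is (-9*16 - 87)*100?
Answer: -23100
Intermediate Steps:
(-9*16 - 87)*100 = (-144 - 87)*100 = -231*100 = -23100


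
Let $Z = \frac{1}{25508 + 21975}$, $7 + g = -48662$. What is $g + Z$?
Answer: $- \frac{2310950126}{47483} \approx -48669.0$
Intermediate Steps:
$g = -48669$ ($g = -7 - 48662 = -48669$)
$Z = \frac{1}{47483} \approx 2.106 \cdot 10^{-5}$
$g + Z = -48669 + \frac{1}{47483} = - \frac{2310950126}{47483}$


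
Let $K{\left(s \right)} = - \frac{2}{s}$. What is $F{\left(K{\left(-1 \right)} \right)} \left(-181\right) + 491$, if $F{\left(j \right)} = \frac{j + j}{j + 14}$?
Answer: $\frac{1783}{4} \approx 445.75$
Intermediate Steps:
$F{\left(j \right)} = \frac{2 j}{14 + j}$
$F{\left(K{\left(-1 \right)} \right)} \left(-181\right) + 491 = \frac{2 \left(- \frac{2}{-1}\right)}{14 - \frac{2}{-1}} \left(-181\right) + 491 = \frac{2 \left(\left(-2\right) \left(-1\right)\right)}{14 - -2} \left(-181\right) + 491 = 2 \cdot 2 \frac{1}{14 + 2} \left(-181\right) + 491 = 2 \cdot 2 \cdot \frac{1}{16} \left(-181\right) + 491 = \frac{1}{4} \left(-181\right) + 491 = - \frac{181}{4} + 491 = \frac{1783}{4}$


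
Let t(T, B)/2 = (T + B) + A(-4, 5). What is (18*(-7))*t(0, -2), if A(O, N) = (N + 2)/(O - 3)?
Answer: 756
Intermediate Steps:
A(O, N) = (2 + N)/(-3 + O)
t(T, B) = -2 + 2*B + 2*T (t(T, B) = 2*((T + B) + (2 + 5)/(-3 - 4)) = 2*((B + T) + 7/(-7)) = 2*((B + T) - ⅐*7) = 2*((B + T) - 1) = 2*(-1 + B + T) = -2 + 2*B + 2*T)
(18*(-7))*t(0, -2) = (18*(-7))*(-2 + 2*(-2) + 2*0) = -126*(-2 - 4 + 0) = -126*(-6) = 756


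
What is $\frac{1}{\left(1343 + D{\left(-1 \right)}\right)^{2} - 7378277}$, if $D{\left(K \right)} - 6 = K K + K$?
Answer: $- \frac{1}{5558476} \approx -1.7991 \cdot 10^{-7}$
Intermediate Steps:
$D{\left(K \right)} = 6 + K + K^{2}$ ($D{\left(K \right)} = 6 + \left(K K + K\right) = 6 + \left(K^{2} + K\right) = 6 + \left(K + K^{2}\right) = 6 + K + K^{2}$)
$\frac{1}{\left(1343 + D{\left(-1 \right)}\right)^{2} - 7378277} = \frac{1}{\left(1343 + \left(6 - 1 + \left(-1\right)^{2}\right)\right)^{2} - 7378277} = \frac{1}{\left(1343 + \left(6 - 1 + 1\right)\right)^{2} - 7378277} = \frac{1}{\left(1343 + 6\right)^{2} - 7378277} = \frac{1}{1349^{2} - 7378277} = \frac{1}{1819801 - 7378277} = \frac{1}{-5558476} = - \frac{1}{5558476}$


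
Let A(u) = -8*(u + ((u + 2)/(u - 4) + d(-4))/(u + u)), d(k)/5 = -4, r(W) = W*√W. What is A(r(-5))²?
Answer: 16*(-7874401*I - 2910580*√5)/(125*(40*√5 + 109*I)) ≈ -9273.9 + 32.783*I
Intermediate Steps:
r(W) = W^(3/2)
d(k) = -20 (d(k) = 5*(-4) = -20)
A(u) = -8*u - 4*(-20 + (2 + u)/(-4 + u))/u (A(u) = -8*(u + ((u + 2)/(u - 4) - 20)/(u + u)) = -8*(u + ((2 + u)/(-4 + u) - 20)/((2*u))) = -8*(u + ((2 + u)/(-4 + u) - 20)*(1/(2*u))) = -8*(u + (-20 + (2 + u)/(-4 + u))*(1/(2*u))) = -8*(u + (-20 + (2 + u)/(-4 + u))/(2*u)) = -8*u - 4*(-20 + (2 + u)/(-4 + u))/u)
A(r(-5))² = (4*(-82 - 2*625*I*√5 + 8*((-5)^(3/2))² + 19*(-5)^(3/2))/(((-5)^(3/2))*(-4 + (-5)^(3/2))))² = (4*(-82 - 2*625*I*√5 + 8*(-5*I*√5)² + 19*(-5*I*√5))/(((-5*I*√5))*(-4 - 5*I*√5)))² = (4*(I*√5/25)*(-82 - 1250*I*√5 + 8*(-125) - 95*I*√5)/(-4 - 5*I*√5))² = (4*(I*√5/25)*(-82 - 1250*I*√5 - 1000 - 95*I*√5)/(-4 - 5*I*√5))² = (4*(I*√5/25)*(-1082 - 1345*I*√5)/(-4 - 5*I*√5))² = (4*I*√5*(-1082 - 1345*I*√5)/(25*(-4 - 5*I*√5)))² = -16*(-1082 - 1345*I*√5)²/(125*(-4 - 5*I*√5)²)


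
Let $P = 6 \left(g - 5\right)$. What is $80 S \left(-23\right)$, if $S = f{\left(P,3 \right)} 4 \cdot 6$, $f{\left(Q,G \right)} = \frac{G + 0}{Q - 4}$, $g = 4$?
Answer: $13248$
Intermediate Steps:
$P = -6$ ($P = 6 \left(4 - 5\right) = 6 \left(-1\right) = -6$)
$f{\left(Q,G \right)} = \frac{G}{-4 + Q}$
$S = - \frac{36}{5}$ ($S = \frac{3}{-4 - 6} \cdot 4 \cdot 6 = \frac{3}{-10} \cdot 4 \cdot 6 = 3 \left(- \frac{1}{10}\right) 4 \cdot 6 = \left(- \frac{3}{10}\right) 4 \cdot 6 = \left(- \frac{6}{5}\right) 6 = - \frac{36}{5} \approx -7.2$)
$80 S \left(-23\right) = 80 \left(- \frac{36}{5}\right) \left(-23\right) = \left(-576\right) \left(-23\right) = 13248$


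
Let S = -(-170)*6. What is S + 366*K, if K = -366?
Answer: -132936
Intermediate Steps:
S = 1020 (S = -34*(-30) = 1020)
S + 366*K = 1020 + 366*(-366) = 1020 - 133956 = -132936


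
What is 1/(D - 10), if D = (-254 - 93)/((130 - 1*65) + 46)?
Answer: -111/1457 ≈ -0.076184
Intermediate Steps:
D = -347/111 (D = -347/((130 - 65) + 46) = -347/(65 + 46) = -347/111 ≈ -3.1261)
1/(D - 10) = 1/(-347/111 - 10) = 1/(-1457/111) = -111/1457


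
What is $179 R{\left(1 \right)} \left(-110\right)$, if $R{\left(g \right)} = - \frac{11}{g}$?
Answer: $216590$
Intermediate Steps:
$179 R{\left(1 \right)} \left(-110\right) = 179 \left(- \frac{11}{1}\right) \left(-110\right) = 179 \left(\left(-11\right) 1\right) \left(-110\right) = 179 \left(-11\right) \left(-110\right) = \left(-1969\right) \left(-110\right) = 216590$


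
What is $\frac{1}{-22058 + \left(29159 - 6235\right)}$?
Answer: $\frac{1}{866} \approx 0.0011547$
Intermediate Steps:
$\frac{1}{-22058 + \left(29159 - 6235\right)} = \frac{1}{-22058 + 22924} = \frac{1}{866}$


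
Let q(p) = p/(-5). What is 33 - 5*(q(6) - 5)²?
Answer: -796/5 ≈ -159.20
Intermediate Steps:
q(p) = -p/5 (q(p) = p*(-⅕) = -p/5)
33 - 5*(q(6) - 5)² = 33 - 5*(-⅕*6 - 5)² = 33 - 5*(-6/5 - 5)² = 33 - 5*(-31/5)² = 33 - 5*961/25 = 33 - 961/5 = -796/5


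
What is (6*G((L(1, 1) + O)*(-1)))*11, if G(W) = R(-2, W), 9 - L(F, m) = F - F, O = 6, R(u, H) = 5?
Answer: 330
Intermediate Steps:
L(F, m) = 9 (L(F, m) = 9 - (F - F) = 9 - 1*0 = 9 + 0 = 9)
G(W) = 5
(6*G((L(1, 1) + O)*(-1)))*11 = (6*5)*11 = 30*11 = 330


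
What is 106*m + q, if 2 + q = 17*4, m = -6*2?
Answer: -1206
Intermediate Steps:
m = -12
q = 66 (q = -2 + 17*4 = -2 + 68 = 66)
106*m + q = 106*(-12) + 66 = -1272 + 66 = -1206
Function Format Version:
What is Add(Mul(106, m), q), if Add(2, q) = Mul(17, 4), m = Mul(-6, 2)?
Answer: -1206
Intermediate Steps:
m = -12
q = 66 (q = Add(-2, Mul(17, 4)) = Add(-2, 68) = 66)
Add(Mul(106, m), q) = Add(Mul(106, -12), 66) = Add(-1272, 66) = -1206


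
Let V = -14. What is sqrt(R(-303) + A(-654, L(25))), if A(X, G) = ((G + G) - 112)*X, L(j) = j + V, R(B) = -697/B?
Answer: sqrt(5404088931)/303 ≈ 242.62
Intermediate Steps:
L(j) = -14 + j (L(j) = j - 14 = -14 + j)
A(X, G) = X*(-112 + 2*G) (A(X, G) = (2*G - 112)*X = (-112 + 2*G)*X = X*(-112 + 2*G))
sqrt(R(-303) + A(-654, L(25))) = sqrt(-697/(-303) + 2*(-654)*(-56 + (-14 + 25))) = sqrt(-697*(-1/303) + 2*(-654)*(-56 + 11)) = sqrt(697/303 + 2*(-654)*(-45)) = sqrt(697/303 + 58860) = sqrt(17835277/303) = sqrt(5404088931)/303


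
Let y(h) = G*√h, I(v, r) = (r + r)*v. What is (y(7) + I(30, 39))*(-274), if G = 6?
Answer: -641160 - 1644*√7 ≈ -6.4551e+5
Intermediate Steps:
I(v, r) = 2*r*v (I(v, r) = (2*r)*v = 2*r*v)
y(h) = 6*√h
(y(7) + I(30, 39))*(-274) = (6*√7 + 2*39*30)*(-274) = (6*√7 + 2340)*(-274) = (2340 + 6*√7)*(-274) = -641160 - 1644*√7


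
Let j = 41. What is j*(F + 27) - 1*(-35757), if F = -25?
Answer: 35839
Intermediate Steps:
j*(F + 27) - 1*(-35757) = 41*(-25 + 27) - 1*(-35757) = 41*2 + 35757 = 82 + 35757 = 35839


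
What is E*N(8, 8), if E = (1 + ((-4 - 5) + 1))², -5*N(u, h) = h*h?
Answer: -3136/5 ≈ -627.20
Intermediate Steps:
N(u, h) = -h²/5 (N(u, h) = -h*h/5 = -h²/5)
E = 49 (E = (1 + (-9 + 1))² = (1 - 8)² = (-7)² = 49)
E*N(8, 8) = 49*(-⅕*8²) = 49*(-⅕*64) = 49*(-64/5) = -3136/5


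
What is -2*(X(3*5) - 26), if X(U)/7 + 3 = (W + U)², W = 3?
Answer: -4442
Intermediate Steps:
X(U) = -21 + 7*(3 + U)²
-2*(X(3*5) - 26) = -2*((-21 + 7*(3 + 3*5)²) - 26) = -2*((-21 + 7*(3 + 15)²) - 26) = -2*((-21 + 7*18²) - 26) = -2*((-21 + 7*324) - 26) = -2*((-21 + 2268) - 26) = -2*(2247 - 26) = -2*2221 = -4442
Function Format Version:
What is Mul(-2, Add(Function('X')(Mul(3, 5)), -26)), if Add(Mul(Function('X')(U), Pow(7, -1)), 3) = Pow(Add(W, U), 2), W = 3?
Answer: -4442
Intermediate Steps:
Function('X')(U) = Add(-21, Mul(7, Pow(Add(3, U), 2)))
Mul(-2, Add(Function('X')(Mul(3, 5)), -26)) = Mul(-2, Add(Add(-21, Mul(7, Pow(Add(3, Mul(3, 5)), 2))), -26)) = Mul(-2, Add(Add(-21, Mul(7, Pow(Add(3, 15), 2))), -26)) = Mul(-2, Add(Add(-21, Mul(7, Pow(18, 2))), -26)) = Mul(-2, Add(Add(-21, Mul(7, 324)), -26)) = Mul(-2, Add(Add(-21, 2268), -26)) = Mul(-2, Add(2247, -26)) = Mul(-2, 2221) = -4442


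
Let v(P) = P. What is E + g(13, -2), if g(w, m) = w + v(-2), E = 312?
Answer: 323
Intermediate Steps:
g(w, m) = -2 + w (g(w, m) = w - 2 = -2 + w)
E + g(13, -2) = 312 + (-2 + 13) = 312 + 11 = 323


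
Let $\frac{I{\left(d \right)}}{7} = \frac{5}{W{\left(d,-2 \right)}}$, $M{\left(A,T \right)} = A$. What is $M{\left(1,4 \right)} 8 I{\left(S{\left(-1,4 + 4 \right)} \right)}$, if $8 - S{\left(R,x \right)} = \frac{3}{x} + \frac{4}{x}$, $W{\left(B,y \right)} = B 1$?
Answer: $\frac{2240}{57} \approx 39.298$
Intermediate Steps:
$W{\left(B,y \right)} = B$
$S{\left(R,x \right)} = 8 - \frac{7}{x}$ ($S{\left(R,x \right)} = 8 - \left(\frac{3}{x} + \frac{4}{x}\right) = 8 - \frac{7}{x}$)
$I{\left(d \right)} = \frac{35}{d}$ ($I{\left(d \right)} = 7 \frac{5}{d} = \frac{35}{d}$)
$M{\left(1,4 \right)} 8 I{\left(S{\left(-1,4 + 4 \right)} \right)} = 1 \cdot 8 \frac{35}{8 - \frac{7}{4 + 4}} = 8 \frac{35}{8 - \frac{7}{8}} = 8 \frac{35}{\frac{57}{8}} = 8 \cdot 35 \cdot \frac{8}{57} = 8 \cdot \frac{280}{57} = \frac{2240}{57}$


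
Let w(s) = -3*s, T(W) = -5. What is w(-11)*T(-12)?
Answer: -165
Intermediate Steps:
w(-11)*T(-12) = -3*(-11)*(-5) = 33*(-5) = -165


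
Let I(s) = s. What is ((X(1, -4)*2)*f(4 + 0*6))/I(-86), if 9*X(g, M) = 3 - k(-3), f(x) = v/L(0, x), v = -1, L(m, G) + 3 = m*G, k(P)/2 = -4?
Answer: -11/1161 ≈ -0.0094746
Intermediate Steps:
k(P) = -8 (k(P) = 2*(-4) = -8)
L(m, G) = -3 + G*m (L(m, G) = -3 + m*G = -3 + G*m)
f(x) = ⅓ (f(x) = -1/(-3 + x*0) = -1/(-3 + 0) = -1/(-3) = -1*(-⅓) = ⅓)
X(g, M) = 11/9 (X(g, M) = (3 - 1*(-8))/9 = (3 + 8)/9 = (⅑)*11 = 11/9)
((X(1, -4)*2)*f(4 + 0*6))/I(-86) = (((11/9)*2)*(⅓))/(-86) = ((22/9)*(⅓))*(-1/86) = (22/27)*(-1/86) = -11/1161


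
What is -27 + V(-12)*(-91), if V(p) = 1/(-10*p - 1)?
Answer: -472/17 ≈ -27.765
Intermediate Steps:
V(p) = 1/(-1 - 10*p)
-27 + V(-12)*(-91) = -27 - 1/(1 + 10*(-12))*(-91) = -27 - 1/(1 - 120)*(-91) = -27 - 1/(-119)*(-91) = -27 - 1*(-1/119)*(-91) = -27 + (1/119)*(-91) = -27 - 13/17 = -472/17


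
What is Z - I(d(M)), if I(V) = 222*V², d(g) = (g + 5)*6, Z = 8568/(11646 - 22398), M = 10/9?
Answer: -57305753/192 ≈ -2.9847e+5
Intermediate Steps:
M = 10/9 (M = 10*(⅑) = 10/9 ≈ 1.1111)
Z = -51/64 (Z = 8568/(-10752) = 8568*(-1/10752) = -51/64 ≈ -0.79688)
d(g) = 30 + 6*g (d(g) = (5 + g)*6 = 30 + 6*g)
Z - I(d(M)) = -51/64 - 222*(30 + 6*(10/9))² = -51/64 - 222*(30 + 20/3)² = -51/64 - 222*(110/3)² = -51/64 - 222*12100/9 = -51/64 - 1*895400/3 = -51/64 - 895400/3 = -57305753/192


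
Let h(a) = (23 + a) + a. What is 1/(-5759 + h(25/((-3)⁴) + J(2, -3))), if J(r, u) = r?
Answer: -81/464242 ≈ -0.00017448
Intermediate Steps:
h(a) = 23 + 2*a
1/(-5759 + h(25/((-3)⁴) + J(2, -3))) = 1/(-5759 + (23 + 2*(25/((-3)⁴) + 2))) = 1/(-5759 + (23 + 2*(25/81 + 2))) = 1/(-5759 + (23 + 2*(187/81))) = 1/(-5759 + (23 + 374/81)) = 1/(-5759 + 2237/81) = 1/(-464242/81) = -81/464242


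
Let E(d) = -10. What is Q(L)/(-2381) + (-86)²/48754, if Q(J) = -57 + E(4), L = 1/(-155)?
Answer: 10438197/58041637 ≈ 0.17984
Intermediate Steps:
L = -1/155 ≈ -0.0064516
Q(J) = -67 (Q(J) = -57 - 10 = -67)
Q(L)/(-2381) + (-86)²/48754 = -67/(-2381) + (-86)²/48754 = -67*(-1/2381) + 7396*(1/48754) = 67/2381 + 3698/24377 = 10438197/58041637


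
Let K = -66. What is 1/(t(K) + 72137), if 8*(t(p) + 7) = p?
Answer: 4/288487 ≈ 1.3865e-5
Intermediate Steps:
t(p) = -7 + p/8
1/(t(K) + 72137) = 1/((-7 + (1/8)*(-66)) + 72137) = 1/((-7 - 33/4) + 72137) = 1/(-61/4 + 72137) = 1/(288487/4) = 4/288487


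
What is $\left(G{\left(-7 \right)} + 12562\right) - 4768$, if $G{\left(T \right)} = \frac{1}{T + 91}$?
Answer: $\frac{654697}{84} \approx 7794.0$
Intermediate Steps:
$G{\left(T \right)} = \frac{1}{91 + T}$
$\left(G{\left(-7 \right)} + 12562\right) - 4768 = \left(\frac{1}{91 - 7} + 12562\right) - 4768 = \left(\frac{1}{84} + 12562\right) - 4768 = \frac{1055209}{84} - 4768 = \frac{654697}{84}$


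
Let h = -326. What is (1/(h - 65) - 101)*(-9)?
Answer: 355428/391 ≈ 909.02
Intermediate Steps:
(1/(h - 65) - 101)*(-9) = (1/(-326 - 65) - 101)*(-9) = (1/(-391) - 101)*(-9) = (-1/391 - 101)*(-9) = -39492/391*(-9) = 355428/391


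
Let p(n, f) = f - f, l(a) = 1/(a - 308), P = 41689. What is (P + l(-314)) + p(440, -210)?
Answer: 25930557/622 ≈ 41689.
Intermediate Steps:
l(a) = 1/(-308 + a)
p(n, f) = 0
(P + l(-314)) + p(440, -210) = (41689 + 1/(-308 - 314)) + 0 = (41689 + 1/(-622)) + 0 = (41689 - 1/622) + 0 = 25930557/622 + 0 = 25930557/622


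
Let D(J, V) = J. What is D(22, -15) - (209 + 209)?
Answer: -396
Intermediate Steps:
D(22, -15) - (209 + 209) = 22 - (209 + 209) = 22 - 1*418 = 22 - 418 = -396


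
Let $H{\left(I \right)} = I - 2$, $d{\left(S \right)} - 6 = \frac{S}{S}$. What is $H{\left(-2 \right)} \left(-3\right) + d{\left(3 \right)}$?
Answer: $19$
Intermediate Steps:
$d{\left(S \right)} = 7$ ($d{\left(S \right)} = 6 + \frac{S}{S} = 6 + 1 = 7$)
$H{\left(I \right)} = -2 + I$ ($H{\left(I \right)} = I - 2 = -2 + I$)
$H{\left(-2 \right)} \left(-3\right) + d{\left(3 \right)} = \left(-2 - 2\right) \left(-3\right) + 7 = \left(-4\right) \left(-3\right) + 7 = 12 + 7 = 19$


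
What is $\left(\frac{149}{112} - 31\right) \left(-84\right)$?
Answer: $\frac{9969}{4} \approx 2492.3$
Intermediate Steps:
$\left(\frac{149}{112} - 31\right) \left(-84\right) = \left(- \frac{3323}{112}\right) \left(-84\right) = \frac{9969}{4}$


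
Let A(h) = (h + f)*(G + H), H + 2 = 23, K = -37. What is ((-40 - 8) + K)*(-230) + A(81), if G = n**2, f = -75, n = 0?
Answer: 19676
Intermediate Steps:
G = 0 (G = 0**2 = 0)
H = 21 (H = -2 + 23 = 21)
A(h) = -1575 + 21*h (A(h) = (h - 75)*(0 + 21) = (-75 + h)*21 = -1575 + 21*h)
((-40 - 8) + K)*(-230) + A(81) = ((-40 - 8) - 37)*(-230) + (-1575 + 21*81) = (-48 - 37)*(-230) + (-1575 + 1701) = -85*(-230) + 126 = 19550 + 126 = 19676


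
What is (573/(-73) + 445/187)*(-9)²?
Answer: -6047946/13651 ≈ -443.04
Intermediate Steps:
(573/(-73) + 445/187)*(-9)² = (573*(-1/73) + 445*(1/187))*81 = (-573/73 + 445/187)*81 = -74666/13651*81 = -6047946/13651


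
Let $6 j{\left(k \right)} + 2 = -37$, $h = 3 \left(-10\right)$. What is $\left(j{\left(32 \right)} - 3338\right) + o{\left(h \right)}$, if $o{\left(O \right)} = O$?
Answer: $- \frac{6749}{2} \approx -3374.5$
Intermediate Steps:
$h = -30$
$j{\left(k \right)} = - \frac{13}{2}$ ($j{\left(k \right)} = - \frac{1}{3} + \frac{1}{6} \left(-37\right) = - \frac{1}{3} - \frac{37}{6} = - \frac{13}{2}$)
$\left(j{\left(32 \right)} - 3338\right) + o{\left(h \right)} = \left(- \frac{13}{2} - 3338\right) - 30 = - \frac{6689}{2} - 30 = - \frac{6749}{2}$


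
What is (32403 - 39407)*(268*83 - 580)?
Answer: -151734656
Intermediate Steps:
(32403 - 39407)*(268*83 - 580) = -7004*(22244 - 580) = -7004*21664 = -151734656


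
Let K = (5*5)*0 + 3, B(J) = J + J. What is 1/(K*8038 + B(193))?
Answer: 1/24500 ≈ 4.0816e-5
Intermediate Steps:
B(J) = 2*J
K = 3 (K = 25*0 + 3 = 0 + 3 = 3)
1/(K*8038 + B(193)) = 1/(3*8038 + 2*193) = 1/(24114 + 386) = 1/24500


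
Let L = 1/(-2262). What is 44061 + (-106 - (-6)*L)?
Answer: 16571034/377 ≈ 43955.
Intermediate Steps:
L = -1/2262 ≈ -0.00044209
44061 + (-106 - (-6)*L) = 44061 + (-106 - (-6)*(-1)/2262) = 44061 + (-106 - 1*1/377) = 44061 + (-106 - 1/377) = 44061 - 39963/377 = 16571034/377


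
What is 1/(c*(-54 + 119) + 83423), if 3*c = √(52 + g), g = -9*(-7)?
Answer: 750807/62634086486 - 195*√115/62634086486 ≈ 1.1954e-5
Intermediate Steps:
g = 63
c = √115/3 (c = √(52 + 63)/3 = √115/3 ≈ 3.5746)
1/(c*(-54 + 119) + 83423) = 1/((√115/3)*(-54 + 119) + 83423) = 1/((√115/3)*65 + 83423) = 1/(65*√115/3 + 83423) = 1/(83423 + 65*√115/3)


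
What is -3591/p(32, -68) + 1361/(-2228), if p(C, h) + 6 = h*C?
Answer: 2515523/2430748 ≈ 1.0349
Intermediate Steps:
p(C, h) = -6 + C*h (p(C, h) = -6 + h*C = -6 + C*h)
-3591/p(32, -68) + 1361/(-2228) = -3591/(-6 + 32*(-68)) + 1361/(-2228) = -3591/(-6 - 2176) + 1361*(-1/2228) = -3591/(-2182) - 1361/2228 = -3591*(-1/2182) - 1361/2228 = 3591/2182 - 1361/2228 = 2515523/2430748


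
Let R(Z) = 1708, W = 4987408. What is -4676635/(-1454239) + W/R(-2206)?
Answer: 1815217728773/620960053 ≈ 2923.2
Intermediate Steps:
-4676635/(-1454239) + W/R(-2206) = -4676635/(-1454239) + 4987408/1708 = -4676635*(-1/1454239) + 4987408*(1/1708) = 4676635/1454239 + 1246852/427 = 1815217728773/620960053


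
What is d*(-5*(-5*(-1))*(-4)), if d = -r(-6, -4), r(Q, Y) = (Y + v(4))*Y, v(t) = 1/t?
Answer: -1500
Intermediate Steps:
r(Q, Y) = Y*(¼ + Y) (r(Q, Y) = (Y + 1/4)*Y = (Y + ¼)*Y = (¼ + Y)*Y = Y*(¼ + Y))
d = -15 (d = -(-4)*(¼ - 4) = -(-4)*(-15)/4 = -1*15 = -15)
d*(-5*(-5*(-1))*(-4)) = -(-75)*-5*(-1)*(-4) = -(-75)*5*(-4) = -(-75)*(-20) = -15*100 = -1500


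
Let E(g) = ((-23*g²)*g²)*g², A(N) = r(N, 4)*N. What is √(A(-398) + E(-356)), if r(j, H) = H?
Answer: 2*I*√11704903364713870 ≈ 2.1638e+8*I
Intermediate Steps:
A(N) = 4*N
E(g) = -23*g⁶ (E(g) = (-23*g⁴)*g² = -23*g⁶)
√(A(-398) + E(-356)) = √(4*(-398) - 23*(-356)⁶) = √(-1592 - 23*2035635367776256) = √(-1592 - 46819613458853888) = √(-46819613458855480) = 2*I*√11704903364713870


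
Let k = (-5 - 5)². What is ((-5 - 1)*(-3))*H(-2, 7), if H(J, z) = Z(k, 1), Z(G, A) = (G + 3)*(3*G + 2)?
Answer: 559908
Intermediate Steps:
k = 100 (k = (-10)² = 100)
Z(G, A) = (2 + 3*G)*(3 + G) (Z(G, A) = (3 + G)*(2 + 3*G) = (2 + 3*G)*(3 + G))
H(J, z) = 31106 (H(J, z) = 6 + 3*100² + 11*100 = 6 + 3*10000 + 1100 = 6 + 30000 + 1100 = 31106)
((-5 - 1)*(-3))*H(-2, 7) = ((-5 - 1)*(-3))*31106 = -6*(-3)*31106 = 18*31106 = 559908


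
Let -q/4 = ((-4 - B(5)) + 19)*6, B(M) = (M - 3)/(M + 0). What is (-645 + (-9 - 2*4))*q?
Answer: 1159824/5 ≈ 2.3196e+5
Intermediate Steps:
B(M) = (-3 + M)/M
q = -1752/5 (q = -4*((-4 - (-3 + 5)/5) + 19)*6 = -4*((-4 - 2/5) + 19)*6 = -4*(-22/5 + 19)*6 = -292*6/5 = -4*438/5 = -1752/5 ≈ -350.40)
(-645 + (-9 - 2*4))*q = (-645 + (-9 - 2*4))*(-1752/5) = (-645 + (-9 - 8))*(-1752/5) = (-645 - 17)*(-1752/5) = -662*(-1752/5) = 1159824/5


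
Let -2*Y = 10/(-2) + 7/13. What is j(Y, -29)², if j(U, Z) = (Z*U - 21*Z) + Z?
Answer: 44876601/169 ≈ 2.6554e+5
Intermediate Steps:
Y = 29/13 (Y = -(10/(-2) + 7/13)/2 = -(10*(-½) + 7*(1/13))/2 = -(-5 + 7/13)/2 = -½*(-58/13) = 29/13 ≈ 2.2308)
j(U, Z) = -20*Z + U*Z (j(U, Z) = (U*Z - 21*Z) + Z = (-21*Z + U*Z) + Z = -20*Z + U*Z)
j(Y, -29)² = (-29*(-20 + 29/13))² = (-29*(-231/13))² = (6699/13)² = 44876601/169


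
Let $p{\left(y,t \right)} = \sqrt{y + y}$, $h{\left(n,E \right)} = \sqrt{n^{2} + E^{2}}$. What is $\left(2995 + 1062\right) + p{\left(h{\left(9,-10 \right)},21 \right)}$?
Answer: $4057 + \sqrt{2} \sqrt[4]{181} \approx 4062.2$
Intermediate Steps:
$h{\left(n,E \right)} = \sqrt{E^{2} + n^{2}}$
$p{\left(y,t \right)} = \sqrt{2} \sqrt{y}$ ($p{\left(y,t \right)} = \sqrt{2 y} = \sqrt{2} \sqrt{y}$)
$\left(2995 + 1062\right) + p{\left(h{\left(9,-10 \right)},21 \right)} = \left(2995 + 1062\right) + \sqrt{2} \sqrt{\sqrt{\left(-10\right)^{2} + 9^{2}}} = 4057 + \sqrt{2} \sqrt{\sqrt{100 + 81}} = 4057 + \sqrt{2} \sqrt{\sqrt{181}} = 4057 + \sqrt{2} \sqrt[4]{181}$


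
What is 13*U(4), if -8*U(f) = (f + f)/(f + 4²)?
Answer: -13/20 ≈ -0.65000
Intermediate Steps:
U(f) = -f/(4*(16 + f)) (U(f) = -(f + f)/(8*(f + 4²)) = -2*f/(8*(f + 16)) = -2*f/(8*(16 + f)) = -f/(4*(16 + f)))
13*U(4) = 13*(-1*4/(64 + 4*4)) = 13*(-1*4/(64 + 16)) = 13*(-1*4/80) = 13*(-1*4*1/80) = 13*(-1/20) = -13/20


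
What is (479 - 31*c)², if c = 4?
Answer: 126025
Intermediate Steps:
(479 - 31*c)² = (479 - 31*4)² = (479 - 124)² = 355² = 126025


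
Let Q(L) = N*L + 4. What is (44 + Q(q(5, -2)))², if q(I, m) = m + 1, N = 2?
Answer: 2116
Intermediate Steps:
q(I, m) = 1 + m
Q(L) = 4 + 2*L (Q(L) = 2*L + 4 = 4 + 2*L)
(44 + Q(q(5, -2)))² = (44 + (4 + 2*(1 - 2)))² = (44 + (4 + 2*(-1)))² = (44 + (4 - 2))² = (44 + 2)² = 46² = 2116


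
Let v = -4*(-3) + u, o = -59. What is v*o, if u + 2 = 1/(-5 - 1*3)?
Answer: -4661/8 ≈ -582.63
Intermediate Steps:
u = -17/8 (u = -2 + 1/(-5 - 1*3) = -2 + 1/(-5 - 3) = -2 + 1/(-8) = -2 - 1/8 = -17/8 ≈ -2.1250)
v = 79/8 (v = -4*(-3) - 17/8 = 12 - 17/8 = 79/8 ≈ 9.8750)
v*o = (79/8)*(-59) = -4661/8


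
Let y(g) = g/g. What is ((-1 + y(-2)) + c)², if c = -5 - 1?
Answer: 36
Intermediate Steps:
y(g) = 1
c = -6
((-1 + y(-2)) + c)² = ((-1 + 1) - 6)² = (0 - 6)² = (-6)² = 36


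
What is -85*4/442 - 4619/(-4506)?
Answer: 14987/58578 ≈ 0.25585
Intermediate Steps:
-85*4/442 - 4619/(-4506) = -340*1/442 - 4619*(-1/4506) = -10/13 + 4619/4506 = 14987/58578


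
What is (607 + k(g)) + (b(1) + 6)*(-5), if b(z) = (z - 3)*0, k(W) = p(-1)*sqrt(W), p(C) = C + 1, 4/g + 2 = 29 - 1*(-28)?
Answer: 577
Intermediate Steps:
g = 4/55 (g = 4/(-2 + (29 - 1*(-28))) = 4/(-2 + (29 + 28)) = 4/(-2 + 57) = 4/55 ≈ 0.072727)
p(C) = 1 + C
k(W) = 0 (k(W) = (1 - 1)*sqrt(W) = 0*sqrt(W) = 0)
b(z) = 0 (b(z) = (-3 + z)*0 = 0)
(607 + k(g)) + (b(1) + 6)*(-5) = (607 + 0) + (0 + 6)*(-5) = 607 + 6*(-5) = 607 - 30 = 577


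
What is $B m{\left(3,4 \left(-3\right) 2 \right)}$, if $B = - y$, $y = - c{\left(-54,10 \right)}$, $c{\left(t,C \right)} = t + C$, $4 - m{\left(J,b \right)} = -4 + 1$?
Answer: $-308$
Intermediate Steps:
$m{\left(J,b \right)} = 7$ ($m{\left(J,b \right)} = 4 - \left(-4 + 1\right) = 4 - -3 = 4 + 3 = 7$)
$c{\left(t,C \right)} = C + t$
$y = 44$ ($y = - (10 - 54) = \left(-1\right) \left(-44\right) = 44$)
$B = -44$ ($B = \left(-1\right) 44 = -44$)
$B m{\left(3,4 \left(-3\right) 2 \right)} = \left(-44\right) 7 = -308$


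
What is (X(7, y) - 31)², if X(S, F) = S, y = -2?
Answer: 576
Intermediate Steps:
(X(7, y) - 31)² = (7 - 31)² = (-24)² = 576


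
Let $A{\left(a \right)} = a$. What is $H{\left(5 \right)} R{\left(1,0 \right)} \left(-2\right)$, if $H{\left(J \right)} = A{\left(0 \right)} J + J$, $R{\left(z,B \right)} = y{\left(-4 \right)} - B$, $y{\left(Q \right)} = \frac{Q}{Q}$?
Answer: $-10$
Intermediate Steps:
$y{\left(Q \right)} = 1$
$R{\left(z,B \right)} = 1 - B$
$H{\left(J \right)} = J$ ($H{\left(J \right)} = 0 J + J = 0 + J = J$)
$H{\left(5 \right)} R{\left(1,0 \right)} \left(-2\right) = 5 \left(1 - 0\right) \left(-2\right) = 5 \left(1 + 0\right) \left(-2\right) = 5 \cdot 1 \left(-2\right) = 5 \left(-2\right) = -10$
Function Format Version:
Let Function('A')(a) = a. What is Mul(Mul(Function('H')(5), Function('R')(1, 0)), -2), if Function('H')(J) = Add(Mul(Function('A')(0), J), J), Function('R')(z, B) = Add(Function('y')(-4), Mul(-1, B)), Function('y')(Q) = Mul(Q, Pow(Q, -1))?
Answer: -10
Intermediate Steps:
Function('y')(Q) = 1
Function('R')(z, B) = Add(1, Mul(-1, B))
Function('H')(J) = J (Function('H')(J) = Add(Mul(0, J), J) = Add(0, J) = J)
Mul(Mul(Function('H')(5), Function('R')(1, 0)), -2) = Mul(Mul(5, Add(1, Mul(-1, 0))), -2) = Mul(Mul(5, Add(1, 0)), -2) = Mul(Mul(5, 1), -2) = Mul(5, -2) = -10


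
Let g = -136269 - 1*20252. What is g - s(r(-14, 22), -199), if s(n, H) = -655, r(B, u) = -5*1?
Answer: -155866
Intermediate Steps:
r(B, u) = -5
g = -156521 (g = -136269 - 20252 = -156521)
g - s(r(-14, 22), -199) = -156521 - 1*(-655) = -156521 + 655 = -155866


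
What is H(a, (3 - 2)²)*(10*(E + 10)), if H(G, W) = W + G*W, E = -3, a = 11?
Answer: 840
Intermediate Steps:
H(a, (3 - 2)²)*(10*(E + 10)) = ((3 - 2)²*(1 + 11))*(10*(-3 + 10)) = (1²*12)*(10*7) = (1*12)*70 = 12*70 = 840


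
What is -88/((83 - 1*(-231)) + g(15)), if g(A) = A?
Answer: -88/329 ≈ -0.26748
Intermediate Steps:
-88/((83 - 1*(-231)) + g(15)) = -88/((83 - 1*(-231)) + 15) = -88/((83 + 231) + 15) = -88/(314 + 15) = -88/329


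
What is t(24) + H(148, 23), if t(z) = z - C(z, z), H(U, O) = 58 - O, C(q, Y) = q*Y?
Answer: -517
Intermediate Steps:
C(q, Y) = Y*q
t(z) = z - z**2 (t(z) = z - z*z = z - z**2)
t(24) + H(148, 23) = 24*(1 - 1*24) + (58 - 1*23) = 24*(1 - 24) + (58 - 23) = 24*(-23) + 35 = -552 + 35 = -517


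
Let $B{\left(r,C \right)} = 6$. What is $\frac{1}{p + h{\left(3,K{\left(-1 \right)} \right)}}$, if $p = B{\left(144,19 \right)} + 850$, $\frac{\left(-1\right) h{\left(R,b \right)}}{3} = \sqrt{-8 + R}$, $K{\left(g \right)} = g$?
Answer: $\frac{856}{732781} + \frac{3 i \sqrt{5}}{732781} \approx 0.0011682 + 9.1544 \cdot 10^{-6} i$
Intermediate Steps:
$h{\left(R,b \right)} = - 3 \sqrt{-8 + R}$
$p = 856$ ($p = 6 + 850 = 856$)
$\frac{1}{p + h{\left(3,K{\left(-1 \right)} \right)}} = \frac{1}{856 - 3 \sqrt{-8 + 3}} = \frac{1}{856 - 3 \sqrt{-5}} = \frac{1}{856 - 3 i \sqrt{5}}$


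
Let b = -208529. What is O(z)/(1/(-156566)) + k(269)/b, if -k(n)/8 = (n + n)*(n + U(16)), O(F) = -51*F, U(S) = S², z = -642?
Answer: -1068978868137588/208529 ≈ -5.1263e+9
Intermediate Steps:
k(n) = -16*n*(256 + n) (k(n) = -8*(n + n)*(n + 16²) = -8*2*n*(n + 256) = -8*2*n*(256 + n) = -16*n*(256 + n))
O(z)/(1/(-156566)) + k(269)/b = (-51*(-642))/(1/(-156566)) - 16*269*(256 + 269)/(-208529) = 32742/(-1/156566) - 16*269*525*(-1/208529) = 32742*(-156566) - 2259600*(-1/208529) = -5126283972 + 2259600/208529 = -1068978868137588/208529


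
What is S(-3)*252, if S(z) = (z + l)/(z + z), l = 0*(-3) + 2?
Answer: 42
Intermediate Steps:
l = 2 (l = 0 + 2 = 2)
S(z) = (2 + z)/(2*z) (S(z) = (z + 2)/(z + z) = (2 + z)/((2*z)) = (2 + z)*(1/(2*z)) = (2 + z)/(2*z))
S(-3)*252 = ((1/2)*(2 - 3)/(-3))*252 = ((1/2)*(-1/3)*(-1))*252 = (1/6)*252 = 42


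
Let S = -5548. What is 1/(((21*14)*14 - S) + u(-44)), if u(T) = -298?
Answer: 1/9366 ≈ 0.00010677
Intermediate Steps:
1/(((21*14)*14 - S) + u(-44)) = 1/(((21*14)*14 - 1*(-5548)) - 298) = 1/((294*14 + 5548) - 298) = 1/((4116 + 5548) - 298) = 1/(9664 - 298) = 1/9366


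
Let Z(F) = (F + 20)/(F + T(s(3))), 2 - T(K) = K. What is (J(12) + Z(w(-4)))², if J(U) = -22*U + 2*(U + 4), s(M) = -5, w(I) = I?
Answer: 462400/9 ≈ 51378.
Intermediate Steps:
T(K) = 2 - K
J(U) = 8 - 20*U (J(U) = -22*U + 2*(4 + U) = -22*U + (8 + 2*U) = 8 - 20*U)
Z(F) = (20 + F)/(7 + F) (Z(F) = (F + 20)/(F + (2 - 1*(-5))) = (20 + F)/(F + (2 + 5)) = (20 + F)/(F + 7) = (20 + F)/(7 + F))
(J(12) + Z(w(-4)))² = ((8 - 20*12) + (20 - 4)/(7 - 4))² = ((8 - 240) + 16/3)² = (-232 + (⅓)*16)² = (-232 + 16/3)² = (-680/3)² = 462400/9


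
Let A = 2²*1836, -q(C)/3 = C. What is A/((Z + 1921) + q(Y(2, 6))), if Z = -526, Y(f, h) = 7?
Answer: 1224/229 ≈ 5.3450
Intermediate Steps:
q(C) = -3*C
A = 7344 (A = 4*1836 = 7344)
A/((Z + 1921) + q(Y(2, 6))) = 7344/((-526 + 1921) - 3*7) = 7344/(1395 - 21) = 7344/1374 = 7344*(1/1374) = 1224/229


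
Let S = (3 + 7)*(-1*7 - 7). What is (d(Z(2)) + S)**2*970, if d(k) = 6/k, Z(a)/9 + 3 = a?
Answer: 172741480/9 ≈ 1.9194e+7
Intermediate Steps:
Z(a) = -27 + 9*a
S = -140 (S = 10*(-7 - 7) = 10*(-14) = -140)
(d(Z(2)) + S)**2*970 = (6/(-27 + 9*2) - 140)**2*970 = (6/(-27 + 18) - 140)**2*970 = (6/(-9) - 140)**2*970 = (6*(-1/9) - 140)**2*970 = (-2/3 - 140)**2*970 = (-422/3)**2*970 = (178084/9)*970 = 172741480/9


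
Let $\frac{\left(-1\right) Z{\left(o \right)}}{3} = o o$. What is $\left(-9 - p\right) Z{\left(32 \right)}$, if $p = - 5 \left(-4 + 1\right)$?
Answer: $73728$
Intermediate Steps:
$p = 15$ ($p = \left(-5\right) \left(-3\right) = 15$)
$Z{\left(o \right)} = - 3 o^{2}$ ($Z{\left(o \right)} = - 3 o o = - 3 o^{2}$)
$\left(-9 - p\right) Z{\left(32 \right)} = \left(-9 - 15\right) \left(- 3 \cdot 32^{2}\right) = \left(-9 - 15\right) \left(\left(-3\right) 1024\right) = \left(-24\right) \left(-3072\right) = 73728$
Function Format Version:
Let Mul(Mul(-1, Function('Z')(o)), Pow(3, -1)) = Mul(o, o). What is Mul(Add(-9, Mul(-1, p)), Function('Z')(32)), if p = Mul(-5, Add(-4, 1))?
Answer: 73728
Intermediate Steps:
p = 15 (p = Mul(-5, -3) = 15)
Function('Z')(o) = Mul(-3, Pow(o, 2)) (Function('Z')(o) = Mul(-3, Mul(o, o)) = Mul(-3, Pow(o, 2)))
Mul(Add(-9, Mul(-1, p)), Function('Z')(32)) = Mul(Add(-9, Mul(-1, 15)), Mul(-3, Pow(32, 2))) = Mul(Add(-9, -15), Mul(-3, 1024)) = Mul(-24, -3072) = 73728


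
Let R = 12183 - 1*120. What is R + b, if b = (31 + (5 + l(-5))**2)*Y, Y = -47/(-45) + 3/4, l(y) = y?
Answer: 2181353/180 ≈ 12119.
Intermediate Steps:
Y = 323/180 (Y = -47*(-1/45) + 3*(1/4) = 47/45 + 3/4 = 323/180 ≈ 1.7944)
b = 10013/180 (b = (31 + (5 - 5)**2)*(323/180) = (31 + 0**2)*(323/180) = (31 + 0)*(323/180) = 31*(323/180) = 10013/180 ≈ 55.628)
R = 12063 (R = 12183 - 120 = 12063)
R + b = 12063 + 10013/180 = 2181353/180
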